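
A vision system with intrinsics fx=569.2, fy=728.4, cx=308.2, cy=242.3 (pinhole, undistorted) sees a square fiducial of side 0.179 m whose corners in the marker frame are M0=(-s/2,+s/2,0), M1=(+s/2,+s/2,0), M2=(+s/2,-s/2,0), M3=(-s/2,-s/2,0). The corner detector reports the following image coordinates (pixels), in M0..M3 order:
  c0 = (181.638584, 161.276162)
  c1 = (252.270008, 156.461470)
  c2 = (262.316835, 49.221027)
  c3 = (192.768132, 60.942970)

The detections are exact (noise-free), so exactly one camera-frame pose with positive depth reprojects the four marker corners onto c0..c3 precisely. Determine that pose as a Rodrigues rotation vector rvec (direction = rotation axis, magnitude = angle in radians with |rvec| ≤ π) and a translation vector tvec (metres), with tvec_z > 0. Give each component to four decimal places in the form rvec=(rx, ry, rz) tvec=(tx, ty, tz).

Intrinsics K: fx=569.2, fy=728.4, cx=308.2, cy=242.3
Marker side s = 0.179 m; corners in marker frame (Z=0):
  M0 = (-0.0895, +0.0895, 0)
  M1 = (+0.0895, +0.0895, 0)
  M2 = (+0.0895, -0.0895, 0)
  M3 = (-0.0895, -0.0895, 0)
Detected image corners:
  c0 = (181.638584, 161.276162) px
  c1 = (252.270008, 156.461470) px
  c2 = (262.316835, 49.221027) px
  c3 = (192.768132, 60.942970) px
Planar DLT: solve 8×8 A·h = b for H (H[2,2]=1):
  H  [+306.34032 -91.30405 +221.11452]
  H  [-87.44317 +563.72680 +106.44749]
  H  [-0.38329 -0.14420 +1.00000]
B = K⁻¹H; ‖b₁‖=0.838498, ‖b₂‖=0.838498; λ = 2/(‖b₁‖+‖b₂‖) = 1.192608, sign → tz>0 ⇒ λ=+1.192608
r₁ = λ·B[:,0] = (+0.88936,+0.00889,-0.45711); r₂ = λ·B[:,1] = (-0.09819,+0.98020,-0.17198)
r₃ = r₁×r₂ = (+0.44653,+0.19783,+0.87262); SVD([r₁ r₂ r₃]) → R = UVᵀ:
  R  [+0.88936 -0.09819 +0.44653]
  R  [+0.00889 +0.98020 +0.19783]
  R  [-0.45711 -0.17198 +0.87262]
t = (-0.18246, -0.22243, +1.19261) m
tr R = 2.742184; θ = arccos((tr R − 1)/2) = 0.513375 rad = 29.414°
axis k = ((R−Rᵀ)₃₂, (R−Rᵀ)₁₃, (R−Rᵀ)₂₁) / (2 sinθ) = (-0.376492, +0.919984, +0.109008)
rvec = θ·k = (-0.193282, +0.472297, +0.055962)

rvec=(-0.1933, 0.4723, 0.0560) tvec=(-0.1825, -0.2224, 1.1926)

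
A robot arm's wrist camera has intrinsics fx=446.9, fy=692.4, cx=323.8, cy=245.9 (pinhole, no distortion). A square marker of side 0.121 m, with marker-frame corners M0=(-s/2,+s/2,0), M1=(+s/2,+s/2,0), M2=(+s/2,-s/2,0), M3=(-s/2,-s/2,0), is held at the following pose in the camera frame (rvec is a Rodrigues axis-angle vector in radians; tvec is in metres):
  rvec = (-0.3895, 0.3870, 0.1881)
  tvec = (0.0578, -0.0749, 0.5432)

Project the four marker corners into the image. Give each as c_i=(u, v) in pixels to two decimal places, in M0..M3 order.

c0=(313.64, 212.73) c1=(411.31, 227.04) c2=(429.95, 87.16) c3=(337.44, 85.39)

Intrinsics K: fx=446.9, fy=692.4, cx=323.8, cy=245.9
Marker side s = 0.121 m; corners in marker frame (Z=0):
  M0 = (-0.0605, +0.0605, 0)
  M1 = (+0.0605, +0.0605, 0)
  M2 = (+0.0605, -0.0605, 0)
  M3 = (-0.0605, -0.0605, 0)
rvec = (-0.3895, 0.3870, 0.1881), |rvec| = θ = 0.58040 rad = 33.254°
Rodrigues: sinθ=0.54836, 1−cosθ=0.16376; R = I + sinθ·[k]× + (1−cosθ)·[k]×²:
    [+0.90999 -0.25099 +0.33002]
    [+0.10444 +0.90905 +0.40338]
    [-0.40125 -0.33261 +0.85344]
t = (0.0578, -0.0749, 0.5432) m
M0: Pc = R·M0+t = (-0.01244, -0.02622, +0.54735); u = 446.9·(-0.01244)/0.54735 + 323.8 = 313.6433, v = 692.4·(-0.02622)/0.54735 + 245.9 = 212.7305
M1: Pc = R·M1+t = (+0.09767, -0.01358, +0.49880); u = 446.9·(+0.09767)/0.49880 + 323.8 = 411.3069, v = 692.4·(-0.01358)/0.49880 + 245.9 = 227.0439
M2: Pc = R·M2+t = (+0.12804, -0.12358, +0.53905); u = 446.9·(+0.12804)/0.53905 + 323.8 = 429.9520, v = 692.4·(-0.12358)/0.53905 + 245.9 = 87.1642
M3: Pc = R·M3+t = (+0.01793, -0.13622, +0.58760); u = 446.9·(+0.01793)/0.58760 + 323.8 = 337.4370, v = 692.4·(-0.13622)/0.58760 + 245.9 = 85.3889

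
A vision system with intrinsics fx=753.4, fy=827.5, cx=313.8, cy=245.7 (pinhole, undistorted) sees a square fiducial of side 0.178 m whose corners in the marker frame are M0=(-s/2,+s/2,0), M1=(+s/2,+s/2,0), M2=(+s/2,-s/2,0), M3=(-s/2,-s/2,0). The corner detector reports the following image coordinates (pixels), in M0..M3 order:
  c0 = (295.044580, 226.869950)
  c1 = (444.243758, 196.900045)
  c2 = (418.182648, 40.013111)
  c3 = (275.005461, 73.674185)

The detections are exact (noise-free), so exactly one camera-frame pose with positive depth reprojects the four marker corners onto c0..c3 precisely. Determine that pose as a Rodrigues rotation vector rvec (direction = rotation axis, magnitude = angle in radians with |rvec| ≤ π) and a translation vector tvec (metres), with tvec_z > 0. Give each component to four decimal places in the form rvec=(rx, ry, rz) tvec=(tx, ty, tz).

Intrinsics K: fx=753.4, fy=827.5, cx=313.8, cy=245.7
Marker side s = 0.178 m; corners in marker frame (Z=0):
  M0 = (-0.0890, +0.0890, 0)
  M1 = (+0.0890, +0.0890, 0)
  M2 = (+0.0890, -0.0890, 0)
  M3 = (-0.0890, -0.0890, 0)
Detected image corners:
  c0 = (295.044580, 226.869950) px
  c1 = (444.243758, 196.900045) px
  c2 = (418.182648, 40.013111) px
  c3 = (275.005461, 73.674185) px
Planar DLT: solve 8×8 A·h = b for H (H[2,2]=1):
  H  [+758.10378 +56.26667 +356.76804]
  H  [-202.51573 +843.48110 +133.20719]
  H  [-0.17556 -0.20374 +1.00000]
B = K⁻¹H; ‖b₁‖=1.110383, ‖b₂‖=1.110383; λ = 2/(‖b₁‖+‖b₂‖) = 0.900590, sign → tz>0 ⇒ λ=+0.900590
r₁ = λ·B[:,0] = (+0.97207,-0.17346,-0.15811); r₂ = λ·B[:,1] = (+0.14368,+0.97246,-0.18349)
r₃ = r₁×r₂ = (+0.18558,+0.15565,+0.97022); SVD([r₁ r₂ r₃]) → R = UVᵀ:
  R  [+0.97207 +0.14368 +0.18558]
  R  [-0.17346 +0.97246 +0.15565]
  R  [-0.15811 -0.18349 +0.97022]
t = (+0.05136, -0.12243, +0.90059) m
tr R = 2.914755; θ = arccos((tr R − 1)/2) = 0.293015 rad = 16.789°
axis k = ((R−Rᵀ)₃₂, (R−Rᵀ)₁₃, (R−Rᵀ)₂₁) / (2 sinθ) = (-0.587062, +0.594948, -0.548994)
rvec = θ·k = (-0.172018, +0.174329, -0.160863)

rvec=(-0.1720, 0.1743, -0.1609) tvec=(0.0514, -0.1224, 0.9006)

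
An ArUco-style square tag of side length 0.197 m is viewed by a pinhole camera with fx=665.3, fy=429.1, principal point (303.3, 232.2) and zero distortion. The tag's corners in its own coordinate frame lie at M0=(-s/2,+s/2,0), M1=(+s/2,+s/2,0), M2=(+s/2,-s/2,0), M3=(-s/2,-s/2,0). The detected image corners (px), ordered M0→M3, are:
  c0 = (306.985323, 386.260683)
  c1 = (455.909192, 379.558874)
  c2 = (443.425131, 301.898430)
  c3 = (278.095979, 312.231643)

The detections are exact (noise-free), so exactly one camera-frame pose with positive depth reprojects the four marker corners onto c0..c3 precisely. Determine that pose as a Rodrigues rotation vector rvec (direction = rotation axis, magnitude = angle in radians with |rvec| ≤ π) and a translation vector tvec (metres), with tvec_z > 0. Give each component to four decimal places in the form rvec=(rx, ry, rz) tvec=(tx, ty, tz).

Intrinsics K: fx=665.3, fy=429.1, cx=303.3, cy=232.2
Marker side s = 0.197 m; corners in marker frame (Z=0):
  M0 = (-0.0985, +0.0985, 0)
  M1 = (+0.0985, +0.0985, 0)
  M2 = (+0.0985, -0.0985, 0)
  M3 = (-0.0985, -0.0985, 0)
Detected image corners:
  c0 = (306.985323, 386.260683) px
  c1 = (455.909192, 379.558874) px
  c2 = (443.425131, 301.898430) px
  c3 = (278.095979, 312.231643) px
Planar DLT: solve 8×8 A·h = b for H (H[2,2]=1):
  H  [+728.21105 +311.26789 +370.26863]
  H  [-105.12430 +575.88870 +347.13191]
  H  [-0.18085 +0.55380 +1.00000]
B = K⁻¹H; ‖b₁‖=1.199874, ‖b₂‖=1.199874; λ = 2/(‖b₁‖+‖b₂‖) = 0.833421, sign → tz>0 ⇒ λ=+0.833421
r₁ = λ·B[:,0] = (+0.98094,-0.12262,-0.15072); r₂ = λ·B[:,1] = (+0.17951,+0.86876,+0.46155)
r₃ = r₁×r₂ = (+0.07435,-0.47981,+0.87422); SVD([r₁ r₂ r₃]) → R = UVᵀ:
  R  [+0.98094 +0.17951 +0.07435]
  R  [-0.12262 +0.86876 -0.47981]
  R  [-0.15072 +0.46155 +0.87422]
t = (+0.08389, +0.22323, +0.83342) m
tr R = 2.723921; θ = arccos((tr R − 1)/2) = 0.531672 rad = 30.463°
axis k = ((R−Rᵀ)₃₂, (R−Rᵀ)₁₃, (R−Rᵀ)₂₁) / (2 sinθ) = (+0.928407, +0.221978, -0.297971)
rvec = θ·k = (+0.493608, +0.118019, -0.158423)

rvec=(0.4936, 0.1180, -0.1584) tvec=(0.0839, 0.2232, 0.8334)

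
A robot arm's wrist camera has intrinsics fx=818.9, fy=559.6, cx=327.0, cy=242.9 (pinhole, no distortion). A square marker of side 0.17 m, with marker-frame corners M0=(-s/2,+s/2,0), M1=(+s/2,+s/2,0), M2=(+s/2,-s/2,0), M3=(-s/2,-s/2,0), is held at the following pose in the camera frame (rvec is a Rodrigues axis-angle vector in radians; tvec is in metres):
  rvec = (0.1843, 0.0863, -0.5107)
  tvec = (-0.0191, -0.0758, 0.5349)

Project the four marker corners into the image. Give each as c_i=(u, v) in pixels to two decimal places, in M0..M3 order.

c0=(252.17, 280.53) c1=(474.44, 197.46) c2=(347.62, 35.71) c3=(119.63, 129.46)

Intrinsics K: fx=818.9, fy=559.6, cx=327.0, cy=242.9
Marker side s = 0.17 m; corners in marker frame (Z=0):
  M0 = (-0.0850, +0.0850, 0)
  M1 = (+0.0850, +0.0850, 0)
  M2 = (+0.0850, -0.0850, 0)
  M3 = (-0.0850, -0.0850, 0)
rvec = (0.1843, 0.0863, -0.5107), |rvec| = θ = 0.54975 rad = 31.499°
Rodrigues: sinθ=0.52248, 1−cosθ=0.14735; R = I + sinθ·[k]× + (1−cosθ)·[k]×²:
    [+0.86921 +0.49312 +0.03613]
    [-0.47761 +0.85628 -0.19664]
    [-0.12791 +0.15367 +0.97981]
t = (-0.0191, -0.0758, 0.5349) m
M0: Pc = R·M0+t = (-0.05107, +0.03758, +0.55883); u = 818.9·(-0.05107)/0.55883 + 327.0 = 252.1659, v = 559.6·(+0.03758)/0.55883 + 242.9 = 280.5323
M1: Pc = R·M1+t = (+0.09670, -0.04361, +0.53709); u = 818.9·(+0.09670)/0.53709 + 327.0 = 474.4352, v = 559.6·(-0.04361)/0.53709 + 242.9 = 197.4597
M2: Pc = R·M2+t = (+0.01287, -0.18918, +0.51097); u = 818.9·(+0.01287)/0.51097 + 327.0 = 347.6234, v = 559.6·(-0.18918)/0.51097 + 242.9 = 35.7130
M3: Pc = R·M3+t = (-0.13490, -0.10799, +0.53271); u = 818.9·(-0.13490)/0.53271 + 327.0 = 119.6303, v = 559.6·(-0.10799)/0.53271 + 242.9 = 129.4615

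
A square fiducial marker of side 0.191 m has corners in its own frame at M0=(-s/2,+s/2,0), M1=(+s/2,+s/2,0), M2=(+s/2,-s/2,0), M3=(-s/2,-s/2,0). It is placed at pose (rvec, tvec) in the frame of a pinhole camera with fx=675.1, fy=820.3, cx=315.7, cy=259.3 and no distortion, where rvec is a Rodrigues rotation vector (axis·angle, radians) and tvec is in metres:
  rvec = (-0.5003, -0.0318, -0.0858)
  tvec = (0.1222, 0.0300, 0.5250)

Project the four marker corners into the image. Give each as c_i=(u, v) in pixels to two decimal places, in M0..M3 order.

Intrinsics K: fx=675.1, fy=820.3, cx=315.7, cy=259.3
Marker side s = 0.191 m; corners in marker frame (Z=0):
  M0 = (-0.0955, +0.0955, 0)
  M1 = (+0.0955, +0.0955, 0)
  M2 = (+0.0955, -0.0955, 0)
  M3 = (-0.0955, -0.0955, 0)
rvec = (-0.5003, -0.0318, -0.0858), |rvec| = θ = 0.50860 rad = 29.141°
Rodrigues: sinθ=0.48695, 1−cosθ=0.12657; R = I + sinθ·[k]× + (1−cosθ)·[k]×²:
    [+0.99590 +0.08993 -0.00944]
    [-0.07436 +0.87392 +0.48034]
    [+0.05145 -0.47767 +0.87703]
t = (0.1222, 0.0300, 0.5250) m
M0: Pc = R·M0+t = (+0.03568, +0.12056, +0.47447); u = 675.1·(+0.03568)/0.47447 + 315.7 = 366.4673, v = 820.3·(+0.12056)/0.47447 + 259.3 = 467.7362
M1: Pc = R·M1+t = (+0.22590, +0.10636, +0.48430); u = 675.1·(+0.22590)/0.48430 + 315.7 = 630.5971, v = 820.3·(+0.10636)/0.48430 + 259.3 = 439.4489
M2: Pc = R·M2+t = (+0.20872, -0.06056, +0.57553); u = 675.1·(+0.20872)/0.57553 + 315.7 = 560.5293, v = 820.3·(-0.06056)/0.57553 + 259.3 = 172.9824
M3: Pc = R·M3+t = (+0.01850, -0.04636, +0.56570); u = 675.1·(+0.01850)/0.56570 + 315.7 = 337.7807, v = 820.3·(-0.04636)/0.56570 + 259.3 = 192.0788

c0=(366.47, 467.74) c1=(630.60, 439.45) c2=(560.53, 172.98) c3=(337.78, 192.08)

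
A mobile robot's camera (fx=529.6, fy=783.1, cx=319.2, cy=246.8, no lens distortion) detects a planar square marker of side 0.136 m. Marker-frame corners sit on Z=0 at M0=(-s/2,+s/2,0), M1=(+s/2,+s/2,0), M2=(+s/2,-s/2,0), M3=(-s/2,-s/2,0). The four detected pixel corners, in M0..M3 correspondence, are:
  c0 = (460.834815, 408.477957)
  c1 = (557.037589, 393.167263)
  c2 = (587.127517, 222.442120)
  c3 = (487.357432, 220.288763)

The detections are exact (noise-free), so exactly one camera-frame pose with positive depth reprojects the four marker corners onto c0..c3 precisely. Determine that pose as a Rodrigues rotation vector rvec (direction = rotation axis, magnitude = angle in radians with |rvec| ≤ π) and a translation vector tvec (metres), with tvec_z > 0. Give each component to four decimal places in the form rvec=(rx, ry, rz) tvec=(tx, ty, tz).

Intrinsics K: fx=529.6, fy=783.1, cx=319.2, cy=246.8
Marker side s = 0.136 m; corners in marker frame (Z=0):
  M0 = (-0.0680, +0.0680, 0)
  M1 = (+0.0680, +0.0680, 0)
  M2 = (+0.0680, -0.0680, 0)
  M3 = (-0.0680, -0.0680, 0)
Detected image corners:
  c0 = (460.834815, 408.477957) px
  c1 = (557.037589, 393.167263) px
  c2 = (587.127517, 222.442120) px
  c3 = (487.357432, 220.288763) px
Planar DLT: solve 8×8 A·h = b for H (H[2,2]=1):
  H  [+1103.55638 +42.02289 +525.07035]
  H  [+177.60820 +1465.50061 +313.85561]
  H  [+0.73314 +0.47948 +1.00000]
B = K⁻¹H; ‖b₁‖=1.798131, ‖b₂‖=1.798131; λ = 2/(‖b₁‖+‖b₂‖) = 0.556133, sign → tz>0 ⇒ λ=+0.556133
r₁ = λ·B[:,0] = (+0.91310,-0.00236,+0.40772); r₂ = λ·B[:,1] = (-0.11659,+0.95671,+0.26665)
r₃ = r₁×r₂ = (-0.39070,-0.29102,+0.87330); SVD([r₁ r₂ r₃]) → R = UVᵀ:
  R  [+0.91310 -0.11659 -0.39070]
  R  [-0.00236 +0.95671 -0.29102]
  R  [+0.40772 +0.26665 +0.87330]
t = (+0.21618, +0.04762, +0.55613) m
tr R = 2.743121; θ = arccos((tr R − 1)/2) = 0.512420 rad = 29.360°
axis k = ((R−Rᵀ)₃₂, (R−Rᵀ)₁₃, (R−Rᵀ)₂₁) / (2 sinθ) = (+0.568721, -0.814240, +0.116488)
rvec = θ·k = (+0.291424, -0.417233, +0.059691)

rvec=(0.2914, -0.4172, 0.0597) tvec=(0.2162, 0.0476, 0.5561)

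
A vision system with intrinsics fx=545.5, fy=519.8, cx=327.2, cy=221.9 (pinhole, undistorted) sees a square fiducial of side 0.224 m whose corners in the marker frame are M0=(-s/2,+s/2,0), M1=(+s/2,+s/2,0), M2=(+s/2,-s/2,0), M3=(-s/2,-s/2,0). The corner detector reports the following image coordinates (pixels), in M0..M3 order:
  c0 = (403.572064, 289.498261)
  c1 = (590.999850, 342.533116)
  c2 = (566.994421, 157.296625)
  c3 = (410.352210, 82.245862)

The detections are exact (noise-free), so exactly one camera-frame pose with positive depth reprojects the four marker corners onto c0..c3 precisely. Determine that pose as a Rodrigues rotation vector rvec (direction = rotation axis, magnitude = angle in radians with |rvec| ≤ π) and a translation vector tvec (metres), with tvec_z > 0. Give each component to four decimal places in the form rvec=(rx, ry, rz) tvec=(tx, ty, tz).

Intrinsics K: fx=545.5, fy=519.8, cx=327.2, cy=221.9
Marker side s = 0.224 m; corners in marker frame (Z=0):
  M0 = (-0.1120, +0.1120, 0)
  M1 = (+0.1120, +0.1120, 0)
  M2 = (+0.1120, -0.1120, 0)
  M3 = (-0.1120, -0.1120, 0)
Detected image corners:
  c0 = (403.572064, 289.498261) px
  c1 = (590.999850, 342.533116) px
  c2 = (566.994421, 157.296625) px
  c3 = (410.352210, 82.245862) px
Planar DLT: solve 8×8 A·h = b for H (H[2,2]=1):
  H  [+1143.22558 -368.53175 +500.03413]
  H  [+459.20629 +689.31386 +211.46461]
  H  [+0.77419 -0.83764 +1.00000]
B = K⁻¹H; ‖b₁‖=1.888508, ‖b₂‖=1.888508; λ = 2/(‖b₁‖+‖b₂‖) = 0.529519, sign → tz>0 ⇒ λ=+0.529519
r₁ = λ·B[:,0] = (+0.86384,+0.29279,+0.40995); r₂ = λ·B[:,1] = (-0.09169,+0.89155,-0.44355)
r₃ = r₁×r₂ = (-0.49535,+0.34557,+0.79700); SVD([r₁ r₂ r₃]) → R = UVᵀ:
  R  [+0.86384 -0.09169 -0.49535]
  R  [+0.29279 +0.89155 +0.34557]
  R  [+0.40995 -0.44355 +0.79700]
t = (+0.16777, -0.01063, +0.52952) m
tr R = 2.552390; θ = arccos((tr R − 1)/2) = 0.682188 rad = 39.087°
axis k = ((R−Rᵀ)₃₂, (R−Rᵀ)₁₃, (R−Rᵀ)₂₁) / (2 sinθ) = (-0.625789, -0.717930, +0.304901)
rvec = θ·k = (-0.426906, -0.489763, +0.208000)

rvec=(-0.4269, -0.4898, 0.2080) tvec=(0.1678, -0.0106, 0.5295)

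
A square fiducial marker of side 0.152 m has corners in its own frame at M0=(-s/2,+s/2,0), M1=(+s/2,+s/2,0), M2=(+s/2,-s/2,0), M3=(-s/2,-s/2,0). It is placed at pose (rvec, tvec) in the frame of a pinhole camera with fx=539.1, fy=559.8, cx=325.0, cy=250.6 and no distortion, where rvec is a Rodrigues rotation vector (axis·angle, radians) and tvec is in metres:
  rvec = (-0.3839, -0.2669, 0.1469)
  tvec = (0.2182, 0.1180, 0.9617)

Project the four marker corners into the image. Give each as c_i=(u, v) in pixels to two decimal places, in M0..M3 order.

c0=(406.76, 356.56) c1=(486.14, 369.83) c2=(484.10, 285.47) c3=(409.46, 270.00)

Intrinsics K: fx=539.1, fy=559.8, cx=325.0, cy=250.6
Marker side s = 0.152 m; corners in marker frame (Z=0):
  M0 = (-0.0760, +0.0760, 0)
  M1 = (+0.0760, +0.0760, 0)
  M2 = (+0.0760, -0.0760, 0)
  M3 = (-0.0760, -0.0760, 0)
rvec = (-0.3839, -0.2669, 0.1469), |rvec| = θ = 0.49010 rad = 28.080°
Rodrigues: sinθ=0.47071, 1−cosθ=0.11771; R = I + sinθ·[k]× + (1−cosθ)·[k]×²:
    [+0.95451 -0.09088 -0.28398]
    [+0.19130 +0.91720 +0.34950]
    [+0.22871 -0.38793 +0.89286]
t = (0.2182, 0.1180, 0.9617) m
M0: Pc = R·M0+t = (+0.13875, +0.17317, +0.91484); u = 539.1·(+0.13875)/0.91484 + 325.0 = 406.7637, v = 559.8·(+0.17317)/0.91484 + 250.6 = 356.5638
M1: Pc = R·M1+t = (+0.28384, +0.20225, +0.94960); u = 539.1·(+0.28384)/0.94960 + 325.0 = 486.1378, v = 559.8·(+0.20225)/0.94960 + 250.6 = 369.8265
M2: Pc = R·M2+t = (+0.29765, +0.06283, +1.00856); u = 539.1·(+0.29765)/1.00856 + 325.0 = 484.1003, v = 559.8·(+0.06283)/1.00856 + 250.6 = 285.4747
M3: Pc = R·M3+t = (+0.15256, +0.03375, +0.97380); u = 539.1·(+0.15256)/0.97380 + 325.0 = 409.4597, v = 559.8·(+0.03375)/0.97380 + 250.6 = 270.0038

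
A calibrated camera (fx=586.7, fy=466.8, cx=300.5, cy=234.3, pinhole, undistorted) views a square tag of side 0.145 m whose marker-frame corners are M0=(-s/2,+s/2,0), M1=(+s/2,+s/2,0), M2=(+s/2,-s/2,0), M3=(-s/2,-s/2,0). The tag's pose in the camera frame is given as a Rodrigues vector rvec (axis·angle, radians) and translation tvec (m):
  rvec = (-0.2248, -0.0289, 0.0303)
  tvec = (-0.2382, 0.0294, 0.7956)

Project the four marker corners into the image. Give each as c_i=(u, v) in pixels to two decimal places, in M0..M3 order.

Intrinsics K: fx=586.7, fy=466.8, cx=300.5, cy=234.3
Marker side s = 0.145 m; corners in marker frame (Z=0):
  M0 = (-0.0725, +0.0725, 0)
  M1 = (+0.0725, +0.0725, 0)
  M2 = (+0.0725, -0.0725, 0)
  M3 = (-0.0725, -0.0725, 0)
rvec = (-0.2248, -0.0289, 0.0303), |rvec| = θ = 0.22867 rad = 13.102°
Rodrigues: sinθ=0.22668, 1−cosθ=0.02603; R = I + sinθ·[k]× + (1−cosθ)·[k]×²:
    [+0.99913 -0.02680 -0.03204]
    [+0.03327 +0.97439 +0.22241]
    [+0.02526 -0.22328 +0.97443]
t = (-0.2382, 0.0294, 0.7956) m
M0: Pc = R·M0+t = (-0.31258, +0.09763, +0.77758); u = 586.7·(-0.31258)/0.77758 + 300.5 = 64.6523, v = 466.8·(+0.09763)/0.77758 + 234.3 = 292.9101
M1: Pc = R·M1+t = (-0.16771, +0.10246, +0.78124); u = 586.7·(-0.16771)/0.78124 + 300.5 = 174.5554, v = 466.8·(+0.10246)/0.78124 + 234.3 = 295.5178
M2: Pc = R·M2+t = (-0.16382, -0.03883, +0.81362); u = 586.7·(-0.16382)/0.81362 + 300.5 = 182.3695, v = 466.8·(-0.03883)/0.81362 + 234.3 = 212.0215
M3: Pc = R·M3+t = (-0.30869, -0.04366, +0.80996); u = 586.7·(-0.30869)/0.80996 + 300.5 = 76.8948, v = 466.8·(-0.04366)/0.80996 + 234.3 = 209.1404

c0=(64.65, 292.91) c1=(174.56, 295.52) c2=(182.37, 212.02) c3=(76.89, 209.14)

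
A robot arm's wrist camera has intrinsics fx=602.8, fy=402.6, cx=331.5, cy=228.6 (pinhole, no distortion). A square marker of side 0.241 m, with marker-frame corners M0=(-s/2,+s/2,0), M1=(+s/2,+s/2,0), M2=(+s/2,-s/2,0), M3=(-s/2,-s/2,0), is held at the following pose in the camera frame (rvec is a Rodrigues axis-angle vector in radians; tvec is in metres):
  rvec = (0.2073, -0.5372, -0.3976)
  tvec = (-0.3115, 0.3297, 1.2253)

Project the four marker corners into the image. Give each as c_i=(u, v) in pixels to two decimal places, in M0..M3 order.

c0=(147.28, 391.90) c1=(249.39, 347.36) c2=(208.26, 283.68) c3=(95.81, 324.84)

Intrinsics K: fx=602.8, fy=402.6, cx=331.5, cy=228.6
Marker side s = 0.241 m; corners in marker frame (Z=0):
  M0 = (-0.1205, +0.1205, 0)
  M1 = (+0.1205, +0.1205, 0)
  M2 = (+0.1205, -0.1205, 0)
  M3 = (-0.1205, -0.1205, 0)
rvec = (0.2073, -0.5372, -0.3976), |rvec| = θ = 0.69974 rad = 40.092°
Rodrigues: sinθ=0.64402, 1−cosθ=0.23499; R = I + sinθ·[k]× + (1−cosθ)·[k]×²:
    [+0.78563 +0.31249 -0.53398]
    [-0.41938 +0.90351 -0.08828]
    [+0.45486 +0.29330 +0.84088]
t = (-0.3115, 0.3297, 1.2253) m
M0: Pc = R·M0+t = (-0.36851, +0.48911, +1.20583); u = 602.8·(-0.36851)/1.20583 + 331.5 = 147.2788, v = 402.6·(+0.48911)/1.20583 + 228.6 = 391.9022
M1: Pc = R·M1+t = (-0.17918, +0.38804, +1.31545); u = 602.8·(-0.17918)/1.31545 + 331.5 = 249.3934, v = 402.6·(+0.38804)/1.31545 + 228.6 = 347.3602
M2: Pc = R·M2+t = (-0.25449, +0.17029, +1.24477); u = 602.8·(-0.25449)/1.24477 + 331.5 = 208.2605, v = 402.6·(+0.17029)/1.24477 + 228.6 = 283.6781
M3: Pc = R·M3+t = (-0.44382, +0.27136, +1.13515); u = 602.8·(-0.44382)/1.13515 + 331.5 = 95.8149, v = 402.6·(+0.27136)/1.13515 + 228.6 = 324.8439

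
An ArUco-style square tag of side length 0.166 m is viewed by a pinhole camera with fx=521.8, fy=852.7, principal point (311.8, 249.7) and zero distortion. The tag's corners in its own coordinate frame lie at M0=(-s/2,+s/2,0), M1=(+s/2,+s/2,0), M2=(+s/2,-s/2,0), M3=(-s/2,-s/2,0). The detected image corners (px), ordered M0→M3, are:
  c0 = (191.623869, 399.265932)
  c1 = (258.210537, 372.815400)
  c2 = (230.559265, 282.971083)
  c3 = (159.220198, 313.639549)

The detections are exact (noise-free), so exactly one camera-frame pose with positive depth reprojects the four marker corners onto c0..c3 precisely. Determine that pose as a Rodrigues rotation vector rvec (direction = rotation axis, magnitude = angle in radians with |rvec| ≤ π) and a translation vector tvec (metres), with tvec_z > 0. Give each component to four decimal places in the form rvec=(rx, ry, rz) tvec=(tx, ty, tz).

Intrinsics K: fx=521.8, fy=852.7, cx=311.8, cy=249.7
Marker side s = 0.166 m; corners in marker frame (Z=0):
  M0 = (-0.0830, +0.0830, 0)
  M1 = (+0.0830, +0.0830, 0)
  M2 = (+0.0830, -0.0830, 0)
  M3 = (-0.0830, -0.0830, 0)
Detected image corners:
  c0 = (191.623869, 399.265932) px
  c1 = (258.210537, 372.815400) px
  c2 = (230.559265, 282.971083) px
  c3 = (159.220198, 313.639549) px
Planar DLT: solve 8×8 A·h = b for H (H[2,2]=1):
  H  [+386.47558 +280.55330 +210.10697]
  H  [-217.84168 +690.58971 +344.05937]
  H  [-0.13530 +0.47405 +1.00000]
B = K⁻¹H; ‖b₁‖=0.860100, ‖b₂‖=0.860100; λ = 2/(‖b₁‖+‖b₂‖) = 1.162655, sign → tz>0 ⇒ λ=+1.162655
r₁ = λ·B[:,0] = (+0.95513,-0.25096,-0.15731); r₂ = λ·B[:,1] = (+0.29578,+0.78022,+0.55115)
r₃ = r₁×r₂ = (-0.01558,-0.57295,+0.81944); SVD([r₁ r₂ r₃]) → R = UVᵀ:
  R  [+0.95513 +0.29578 -0.01558]
  R  [-0.25096 +0.78022 -0.57295]
  R  [-0.15731 +0.55115 +0.81944]
t = (-0.22659, +0.12866, +1.16266) m
tr R = 2.554792; θ = arccos((tr R − 1)/2) = 0.680281 rad = 38.977°
axis k = ((R−Rᵀ)₃₂, (R−Rᵀ)₁₃, (R−Rᵀ)₂₁) / (2 sinθ) = (+0.893549, +0.112657, -0.434602)
rvec = θ·k = (+0.607864, +0.076639, -0.295652)

rvec=(0.6079, 0.0766, -0.2957) tvec=(-0.2266, 0.1287, 1.1627)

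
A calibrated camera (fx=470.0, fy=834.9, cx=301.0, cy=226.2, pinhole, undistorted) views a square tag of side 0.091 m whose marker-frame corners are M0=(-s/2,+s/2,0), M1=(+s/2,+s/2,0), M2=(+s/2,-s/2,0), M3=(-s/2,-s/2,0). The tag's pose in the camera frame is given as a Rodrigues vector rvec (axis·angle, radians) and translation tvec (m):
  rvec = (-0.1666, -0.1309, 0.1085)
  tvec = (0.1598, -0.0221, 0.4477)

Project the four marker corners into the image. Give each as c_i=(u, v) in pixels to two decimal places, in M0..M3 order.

c0=(420.62, 259.11) c1=(512.33, 278.48) c2=(514.11, 115.15) c3=(425.64, 92.46)

Intrinsics K: fx=470.0, fy=834.9, cx=301.0, cy=226.2
Marker side s = 0.091 m; corners in marker frame (Z=0):
  M0 = (-0.0455, +0.0455, 0)
  M1 = (+0.0455, +0.0455, 0)
  M2 = (+0.0455, -0.0455, 0)
  M3 = (-0.0455, -0.0455, 0)
rvec = (-0.1666, -0.1309, 0.1085), |rvec| = θ = 0.23804 rad = 13.639°
Rodrigues: sinθ=0.23580, 1−cosθ=0.02820; R = I + sinθ·[k]× + (1−cosθ)·[k]×²:
    [+0.98561 -0.09663 -0.13866]
    [+0.11833 +0.98033 +0.15796]
    [+0.12067 -0.17210 +0.97766]
t = (0.1598, -0.0221, 0.4477) m
M0: Pc = R·M0+t = (+0.11056, +0.01712, +0.43438); u = 470.0·(+0.11056)/0.43438 + 301.0 = 420.6243, v = 834.9·(+0.01712)/0.43438 + 226.2 = 259.1074
M1: Pc = R·M1+t = (+0.20025, +0.02789, +0.44536); u = 470.0·(+0.20025)/0.44536 + 301.0 = 512.3279, v = 834.9·(+0.02789)/0.44536 + 226.2 = 278.4825
M2: Pc = R·M2+t = (+0.20904, -0.06132, +0.46102); u = 470.0·(+0.20904)/0.46102 + 301.0 = 514.1133, v = 834.9·(-0.06132)/0.46102 + 226.2 = 115.1490
M3: Pc = R·M3+t = (+0.11935, -0.07209, +0.45004); u = 470.0·(+0.11935)/0.45004 + 301.0 = 425.6444, v = 834.9·(-0.07209)/0.45004 + 226.2 = 92.4627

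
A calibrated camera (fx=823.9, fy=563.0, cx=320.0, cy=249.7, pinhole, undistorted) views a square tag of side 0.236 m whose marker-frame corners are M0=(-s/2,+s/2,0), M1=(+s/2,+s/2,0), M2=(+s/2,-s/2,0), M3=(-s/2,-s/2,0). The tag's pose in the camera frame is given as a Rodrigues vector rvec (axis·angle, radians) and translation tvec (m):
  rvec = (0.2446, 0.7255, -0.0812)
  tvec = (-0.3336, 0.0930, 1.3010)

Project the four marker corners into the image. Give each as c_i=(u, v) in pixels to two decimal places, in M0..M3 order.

c0=(83.19, 332.39) c1=(169.88, 344.00) c2=(138.60, 240.33) c3=(52.62, 240.33)

Intrinsics K: fx=823.9, fy=563.0, cx=320.0, cy=249.7
Marker side s = 0.236 m; corners in marker frame (Z=0):
  M0 = (-0.1180, +0.1180, 0)
  M1 = (+0.1180, +0.1180, 0)
  M2 = (+0.1180, -0.1180, 0)
  M3 = (-0.1180, -0.1180, 0)
rvec = (0.2446, 0.7255, -0.0812), |rvec| = θ = 0.76992 rad = 44.113°
Rodrigues: sinθ=0.69608, 1−cosθ=0.28203; R = I + sinθ·[k]× + (1−cosθ)·[k]×²:
    [+0.74643 +0.15784 +0.64647]
    [+0.01102 +0.96840 -0.24917]
    [-0.66537 +0.19311 +0.72111]
t = (-0.3336, 0.0930, 1.3010) m
M0: Pc = R·M0+t = (-0.40305, +0.20597, +1.40230); u = 823.9·(-0.40305)/1.40230 + 320.0 = 83.1921, v = 563.0·(+0.20597)/1.40230 + 249.7 = 332.3937
M1: Pc = R·M1+t = (-0.22690, +0.20857, +1.24527); u = 823.9·(-0.22690)/1.24527 + 320.0 = 169.8812, v = 563.0·(+0.20857)/1.24527 + 249.7 = 343.9970
M2: Pc = R·M2+t = (-0.26415, -0.01997, +1.19970); u = 823.9·(-0.26415)/1.19970 + 320.0 = 138.5961, v = 563.0·(-0.01997)/1.19970 + 249.7 = 240.3281
M3: Pc = R·M3+t = (-0.44030, -0.02257, +1.35673); u = 823.9·(-0.44030)/1.35673 + 320.0 = 52.6159, v = 563.0·(-0.02257)/1.35673 + 249.7 = 240.3337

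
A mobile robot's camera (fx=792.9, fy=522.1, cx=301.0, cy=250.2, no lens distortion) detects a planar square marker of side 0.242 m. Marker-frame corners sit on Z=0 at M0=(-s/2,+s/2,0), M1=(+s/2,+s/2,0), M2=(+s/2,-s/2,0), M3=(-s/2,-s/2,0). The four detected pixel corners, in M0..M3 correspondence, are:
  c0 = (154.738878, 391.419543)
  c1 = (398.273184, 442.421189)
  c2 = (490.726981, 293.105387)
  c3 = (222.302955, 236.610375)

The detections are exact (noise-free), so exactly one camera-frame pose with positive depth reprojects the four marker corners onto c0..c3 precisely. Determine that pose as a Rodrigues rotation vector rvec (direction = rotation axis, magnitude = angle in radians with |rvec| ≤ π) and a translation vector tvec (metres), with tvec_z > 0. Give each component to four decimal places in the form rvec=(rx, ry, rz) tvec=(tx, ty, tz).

rvec=(0.2916, 0.0407, 0.3079) tvec=(0.0123, 0.1294, 0.7156)

Intrinsics K: fx=792.9, fy=522.1, cx=301.0, cy=250.2
Marker side s = 0.242 m; corners in marker frame (Z=0):
  M0 = (-0.1210, +0.1210, 0)
  M1 = (+0.1210, +0.1210, 0)
  M2 = (+0.1210, -0.1210, 0)
  M3 = (-0.1210, -0.1210, 0)
Detected image corners:
  c0 = (154.738878, 391.419543) px
  c1 = (398.273184, 442.421189) px
  c2 = (490.726981, 293.105387) px
  c3 = (222.302955, 236.610375) px
Planar DLT: solve 8×8 A·h = b for H (H[2,2]=1):
  H  [+1057.32214 -202.83817 +314.65700]
  H  [+223.77517 +766.01129 +344.62558]
  H  [+0.00654 +0.40383 +1.00000]
B = K⁻¹H; ‖b₁‖=1.397370, ‖b₂‖=1.397370; λ = 2/(‖b₁‖+‖b₂‖) = 0.715630, sign → tz>0 ⇒ λ=+0.715630
r₁ = λ·B[:,0] = (+0.95251,+0.30448,+0.00468); r₂ = λ·B[:,1] = (-0.29278,+0.91146,+0.28900)
r₃ = r₁×r₂ = (+0.08373,-0.27664,+0.95732); SVD([r₁ r₂ r₃]) → R = UVᵀ:
  R  [+0.95251 -0.29278 +0.08373]
  R  [+0.30448 +0.91146 -0.27664]
  R  [+0.00468 +0.28900 +0.95732]
t = (+0.01233, +0.12943, +0.71563) m
tr R = 2.821287; θ = arccos((tr R − 1)/2) = 0.425958 rad = 24.406°
axis k = ((R−Rᵀ)₃₂, (R−Rᵀ)₁₃, (R−Rᵀ)₂₁) / (2 sinθ) = (+0.684471, +0.095656, +0.722737)
rvec = θ·k = (+0.291556, +0.040745, +0.307856)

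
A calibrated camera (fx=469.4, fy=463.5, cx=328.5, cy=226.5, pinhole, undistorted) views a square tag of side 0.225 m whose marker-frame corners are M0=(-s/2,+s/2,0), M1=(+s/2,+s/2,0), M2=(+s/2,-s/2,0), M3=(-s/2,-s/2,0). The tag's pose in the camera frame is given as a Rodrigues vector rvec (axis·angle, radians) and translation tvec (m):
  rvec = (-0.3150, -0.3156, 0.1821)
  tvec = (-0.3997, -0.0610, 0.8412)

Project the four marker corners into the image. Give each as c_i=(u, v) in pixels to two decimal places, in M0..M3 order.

c0=(13.27, 237.90) c1=(154.92, 265.02) c2=(183.82, 154.63) c3=(56.73, 121.83)

Intrinsics K: fx=469.4, fy=463.5, cx=328.5, cy=226.5
Marker side s = 0.225 m; corners in marker frame (Z=0):
  M0 = (-0.1125, +0.1125, 0)
  M1 = (+0.1125, +0.1125, 0)
  M2 = (+0.1125, -0.1125, 0)
  M3 = (-0.1125, -0.1125, 0)
rvec = (-0.3150, -0.3156, 0.1821), |rvec| = θ = 0.48165 rad = 27.597°
Rodrigues: sinθ=0.46324, 1−cosθ=0.11377; R = I + sinθ·[k]× + (1−cosθ)·[k]×²:
    [+0.93489 -0.12639 -0.33167]
    [+0.22389 +0.93508 +0.27478]
    [+0.27541 -0.33115 +0.90249]
t = (-0.3997, -0.0610, 0.8412) m
M0: Pc = R·M0+t = (-0.51909, +0.01901, +0.77296); u = 469.4·(-0.51909)/0.77296 + 328.5 = 13.2680, v = 463.5·(+0.01901)/0.77296 + 226.5 = 237.8980
M1: Pc = R·M1+t = (-0.30874, +0.06938, +0.83493); u = 469.4·(-0.30874)/0.83493 + 328.5 = 154.9236, v = 463.5·(+0.06938)/0.83493 + 226.5 = 265.0177
M2: Pc = R·M2+t = (-0.28031, -0.14101, +0.90944); u = 469.4·(-0.28031)/0.90944 + 328.5 = 183.8218, v = 463.5·(-0.14101)/0.90944 + 226.5 = 154.6344
M3: Pc = R·M3+t = (-0.49066, -0.19138, +0.84747); u = 469.4·(-0.49066)/0.84747 + 328.5 = 56.7333, v = 463.5·(-0.19138)/0.84747 + 226.5 = 121.8278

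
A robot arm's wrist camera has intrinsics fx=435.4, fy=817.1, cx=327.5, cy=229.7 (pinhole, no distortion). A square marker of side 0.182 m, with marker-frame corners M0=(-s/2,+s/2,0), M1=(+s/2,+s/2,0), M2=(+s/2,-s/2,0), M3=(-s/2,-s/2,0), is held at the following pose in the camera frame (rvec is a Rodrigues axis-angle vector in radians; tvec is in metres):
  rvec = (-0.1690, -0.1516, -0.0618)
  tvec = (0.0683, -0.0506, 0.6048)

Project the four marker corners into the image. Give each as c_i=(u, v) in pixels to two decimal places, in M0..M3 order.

c0=(316.34, 291.20) c1=(446.29, 276.39) c2=(431.48, 43.34) c3=(307.21, 46.54)

Intrinsics K: fx=435.4, fy=817.1, cx=327.5, cy=229.7
Marker side s = 0.182 m; corners in marker frame (Z=0):
  M0 = (-0.0910, +0.0910, 0)
  M1 = (+0.0910, +0.0910, 0)
  M2 = (+0.0910, -0.0910, 0)
  M3 = (-0.0910, -0.0910, 0)
rvec = (-0.1690, -0.1516, -0.0618), |rvec| = θ = 0.23529 rad = 13.481°
Rodrigues: sinθ=0.23313, 1−cosθ=0.02755; R = I + sinθ·[k]× + (1−cosθ)·[k]×²:
    [+0.98666 +0.07398 -0.14501]
    [-0.04848 +0.98388 +0.17211]
    [+0.15540 -0.16278 +0.97435]
t = (0.0683, -0.0506, 0.6048) m
M0: Pc = R·M0+t = (-0.01475, +0.04335, +0.57585); u = 435.4·(-0.01475)/0.57585 + 327.5 = 316.3446, v = 817.1·(+0.04335)/0.57585 + 229.7 = 291.2050
M1: Pc = R·M1+t = (+0.16482, +0.03452, +0.60413); u = 435.4·(+0.16482)/0.60413 + 327.5 = 446.2860, v = 817.1·(+0.03452)/0.60413 + 229.7 = 276.3916
M2: Pc = R·M2+t = (+0.15135, -0.14455, +0.63375); u = 435.4·(+0.15135)/0.63375 + 327.5 = 431.4825, v = 817.1·(-0.14455)/0.63375 + 229.7 = 43.3379
M3: Pc = R·M3+t = (-0.02822, -0.13572, +0.60547); u = 435.4·(-0.02822)/0.60547 + 327.5 = 307.2078, v = 817.1·(-0.13572)/0.60547 + 229.7 = 46.5398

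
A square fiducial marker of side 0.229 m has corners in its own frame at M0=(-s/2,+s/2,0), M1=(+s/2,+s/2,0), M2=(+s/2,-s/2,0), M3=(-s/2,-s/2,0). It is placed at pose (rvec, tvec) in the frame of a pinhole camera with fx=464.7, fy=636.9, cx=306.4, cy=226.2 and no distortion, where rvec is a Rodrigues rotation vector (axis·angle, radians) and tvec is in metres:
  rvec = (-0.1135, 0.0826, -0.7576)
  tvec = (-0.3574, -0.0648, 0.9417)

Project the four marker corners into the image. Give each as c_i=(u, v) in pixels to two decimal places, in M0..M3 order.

Intrinsics K: fx=464.7, fy=636.9, cx=306.4, cy=226.2
Marker side s = 0.229 m; corners in marker frame (Z=0):
  M0 = (-0.1145, +0.1145, 0)
  M1 = (+0.1145, +0.1145, 0)
  M2 = (+0.1145, -0.1145, 0)
  M3 = (-0.1145, -0.1145, 0)
rvec = (-0.1135, 0.0826, -0.7576), |rvec| = θ = 0.77050 rad = 44.146°
Rodrigues: sinθ=0.69649, 1−cosθ=0.28243; R = I + sinθ·[k]× + (1−cosθ)·[k]×²:
    [+0.72369 +0.68037 +0.11557]
    [-0.68929 +0.72081 +0.07283]
    [-0.03376 -0.13237 +0.99063]
t = (-0.3574, -0.0648, 0.9417) m
M0: Pc = R·M0+t = (-0.36236, +0.09666, +0.93041); u = 464.7·(-0.36236)/0.93041 + 306.4 = 125.4164, v = 636.9·(+0.09666)/0.93041 + 226.2 = 292.3655
M1: Pc = R·M1+t = (-0.19663, -0.06119, +0.92268); u = 464.7·(-0.19663)/0.92268 + 306.4 = 207.3667, v = 636.9·(-0.06119)/0.92268 + 226.2 = 183.9613
M2: Pc = R·M2+t = (-0.35244, -0.22626, +0.95299); u = 464.7·(-0.35244)/0.95299 + 306.4 = 134.5424, v = 636.9·(-0.22626)/0.95299 + 226.2 = 74.9885
M3: Pc = R·M3+t = (-0.51817, -0.06841, +0.96072); u = 464.7·(-0.51817)/0.96072 + 306.4 = 55.7638, v = 636.9·(-0.06841)/0.96072 + 226.2 = 180.8492

c0=(125.42, 292.37) c1=(207.37, 183.96) c2=(134.54, 74.99) c3=(55.76, 180.85)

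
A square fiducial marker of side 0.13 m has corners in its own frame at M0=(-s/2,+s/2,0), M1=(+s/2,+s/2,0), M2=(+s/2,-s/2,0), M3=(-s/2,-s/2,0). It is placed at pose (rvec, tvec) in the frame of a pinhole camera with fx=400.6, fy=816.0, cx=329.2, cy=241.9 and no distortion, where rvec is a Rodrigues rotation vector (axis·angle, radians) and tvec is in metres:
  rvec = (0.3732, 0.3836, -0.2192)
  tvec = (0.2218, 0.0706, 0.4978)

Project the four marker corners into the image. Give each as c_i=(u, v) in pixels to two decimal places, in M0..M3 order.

c0=(462.40, 449.75) c1=(572.39, 442.18) c2=(562.29, 246.56) c3=(444.51, 275.05)

Intrinsics K: fx=400.6, fy=816.0, cx=329.2, cy=241.9
Marker side s = 0.13 m; corners in marker frame (Z=0):
  M0 = (-0.0650, +0.0650, 0)
  M1 = (+0.0650, +0.0650, 0)
  M2 = (+0.0650, -0.0650, 0)
  M3 = (-0.0650, -0.0650, 0)
rvec = (0.3732, 0.3836, -0.2192), |rvec| = θ = 0.57834 rad = 33.136°
Rodrigues: sinθ=0.54663, 1−cosθ=0.16263; R = I + sinθ·[k]× + (1−cosθ)·[k]×²:
    [+0.90509 +0.27679 +0.32280]
    [-0.13758 +0.90892 -0.39362]
    [-0.40235 +0.31186 +0.86073]
t = (0.2218, 0.0706, 0.4978) m
M0: Pc = R·M0+t = (+0.18096, +0.13862, +0.54422); u = 400.6·(+0.18096)/0.54422 + 329.2 = 462.4041, v = 816.0·(+0.13862)/0.54422 + 241.9 = 449.7480
M1: Pc = R·M1+t = (+0.29862, +0.12074, +0.49192); u = 400.6·(+0.29862)/0.49192 + 329.2 = 572.3869, v = 816.0·(+0.12074)/0.49192 + 241.9 = 442.1804
M2: Pc = R·M2+t = (+0.26264, +0.00258, +0.45138); u = 400.6·(+0.26264)/0.45138 + 329.2 = 562.2944, v = 816.0·(+0.00258)/0.45138 + 241.9 = 246.5602
M3: Pc = R·M3+t = (+0.14498, +0.02046, +0.50368); u = 400.6·(+0.14498)/0.50368 + 329.2 = 444.5071, v = 816.0·(+0.02046)/0.50368 + 241.9 = 275.0511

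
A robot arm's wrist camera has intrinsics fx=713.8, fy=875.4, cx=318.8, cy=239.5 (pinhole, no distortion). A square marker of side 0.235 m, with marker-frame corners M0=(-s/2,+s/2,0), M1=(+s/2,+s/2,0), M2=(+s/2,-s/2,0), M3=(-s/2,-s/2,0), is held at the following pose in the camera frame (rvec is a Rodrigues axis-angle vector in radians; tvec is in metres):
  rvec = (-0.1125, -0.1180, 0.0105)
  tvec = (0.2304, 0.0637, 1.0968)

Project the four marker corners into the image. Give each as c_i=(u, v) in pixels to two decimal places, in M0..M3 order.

Intrinsics K: fx=713.8, fy=875.4, cx=318.8, cy=239.5
Marker side s = 0.235 m; corners in marker frame (Z=0):
  M0 = (-0.1175, +0.1175, 0)
  M1 = (+0.1175, +0.1175, 0)
  M2 = (+0.1175, -0.1175, 0)
  M3 = (-0.1175, -0.1175, 0)
rvec = (-0.1125, -0.1180, 0.0105), |rvec| = θ = 0.16337 rad = 9.361°
Rodrigues: sinθ=0.16265, 1−cosθ=0.01332; R = I + sinθ·[k]× + (1−cosθ)·[k]×²:
    [+0.99300 -0.00383 -0.11807]
    [+0.01708 +0.99363 +0.11138]
    [+0.11689 -0.11262 +0.98674]
t = (0.2304, 0.0637, 1.0968) m
M0: Pc = R·M0+t = (+0.11327, +0.17845, +1.06983); u = 713.8·(+0.11327)/1.06983 + 318.8 = 394.3762, v = 875.4·(+0.17845)/1.06983 + 239.5 = 385.5143
M1: Pc = R·M1+t = (+0.34663, +0.18246, +1.09730); u = 713.8·(+0.34663)/1.09730 + 318.8 = 544.2827, v = 875.4·(+0.18246)/1.09730 + 239.5 = 385.0605
M2: Pc = R·M2+t = (+0.34753, -0.05105, +1.12377); u = 713.8·(+0.34753)/1.12377 + 318.8 = 539.5443, v = 875.4·(-0.05105)/1.12377 + 239.5 = 199.7364
M3: Pc = R·M3+t = (+0.11417, -0.05506, +1.09630); u = 713.8·(+0.11417)/1.09630 + 318.8 = 393.1379, v = 875.4·(-0.05506)/1.09630 + 239.5 = 195.5358

c0=(394.38, 385.51) c1=(544.28, 385.06) c2=(539.54, 199.74) c3=(393.14, 195.54)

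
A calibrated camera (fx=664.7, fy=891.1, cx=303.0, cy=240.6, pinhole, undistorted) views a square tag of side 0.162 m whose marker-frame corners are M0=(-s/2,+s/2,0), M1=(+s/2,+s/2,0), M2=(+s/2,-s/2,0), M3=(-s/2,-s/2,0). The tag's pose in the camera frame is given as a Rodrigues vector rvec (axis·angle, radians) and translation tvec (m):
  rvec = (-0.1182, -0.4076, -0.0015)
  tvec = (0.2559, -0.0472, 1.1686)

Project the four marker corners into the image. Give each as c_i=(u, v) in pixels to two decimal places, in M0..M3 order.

c0=(411.24, 265.45) c1=(488.41, 266.81) c2=(483.32, 147.92) c3=(407.12, 139.93)

Intrinsics K: fx=664.7, fy=891.1, cx=303.0, cy=240.6
Marker side s = 0.162 m; corners in marker frame (Z=0):
  M0 = (-0.0810, +0.0810, 0)
  M1 = (+0.0810, +0.0810, 0)
  M2 = (+0.0810, -0.0810, 0)
  M3 = (-0.0810, -0.0810, 0)
rvec = (-0.1182, -0.4076, -0.0015), |rvec| = θ = 0.42440 rad = 24.316°
Rodrigues: sinθ=0.41177, 1−cosθ=0.08871; R = I + sinθ·[k]× + (1−cosθ)·[k]×²:
    [+0.91817 +0.02519 -0.39539]
    [+0.02227 +0.99312 +0.11498]
    [+0.39556 -0.11438 +0.91129]
t = (0.2559, -0.0472, 1.1686) m
M0: Pc = R·M0+t = (+0.18357, +0.03144, +1.12729); u = 664.7·(+0.18357)/1.12729 + 303.0 = 411.2395, v = 891.1·(+0.03144)/1.12729 + 240.6 = 265.4512
M1: Pc = R·M1+t = (+0.33231, +0.03505, +1.19138); u = 664.7·(+0.33231)/1.19138 + 303.0 = 488.4055, v = 891.1·(+0.03505)/1.19138 + 240.6 = 266.8135
M2: Pc = R·M2+t = (+0.32823, -0.12584, +1.20991); u = 664.7·(+0.32823)/1.20991 + 303.0 = 483.3245, v = 891.1·(-0.12584)/1.20991 + 240.6 = 147.9196
M3: Pc = R·M3+t = (+0.17949, -0.12945, +1.14582); u = 664.7·(+0.17949)/1.14582 + 303.0 = 407.1223, v = 891.1·(-0.12945)/1.14582 + 240.6 = 139.9301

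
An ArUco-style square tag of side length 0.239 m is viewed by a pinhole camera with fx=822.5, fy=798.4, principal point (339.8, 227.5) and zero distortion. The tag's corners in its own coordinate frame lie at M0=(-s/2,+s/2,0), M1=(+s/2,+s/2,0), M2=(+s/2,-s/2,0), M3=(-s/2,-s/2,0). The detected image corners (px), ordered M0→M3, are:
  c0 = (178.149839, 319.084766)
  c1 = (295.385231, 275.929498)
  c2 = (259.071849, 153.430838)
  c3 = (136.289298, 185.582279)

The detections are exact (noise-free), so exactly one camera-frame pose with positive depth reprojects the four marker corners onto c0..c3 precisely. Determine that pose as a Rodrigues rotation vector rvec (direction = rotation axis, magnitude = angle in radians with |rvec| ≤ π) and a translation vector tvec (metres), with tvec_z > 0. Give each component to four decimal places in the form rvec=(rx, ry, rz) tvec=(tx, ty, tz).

rvec=(0.0174, -0.5875, -0.2942) tvec=(-0.2081, 0.0102, 1.4300)

Intrinsics K: fx=822.5, fy=798.4, cx=339.8, cy=227.5
Marker side s = 0.239 m; corners in marker frame (Z=0):
  M0 = (-0.1195, +0.1195, 0)
  M1 = (+0.1195, +0.1195, 0)
  M2 = (+0.1195, -0.1195, 0)
  M3 = (-0.1195, -0.1195, 0)
Detected image corners:
  c0 = (178.149839, 319.084766) px
  c1 = (295.385231, 275.929498) px
  c2 = (259.071849, 153.430838) px
  c3 = (136.289298, 185.582279) px
Planar DLT: solve 8×8 A·h = b for H (H[2,2]=1):
  H  [+584.61368 +178.13142 +220.11253]
  H  [-68.96612 +550.76928 +233.18372]
  H  [+0.38016 +0.06958 +1.00000]
B = K⁻¹H; ‖b₁‖=0.699314, ‖b₂‖=0.699314; λ = 2/(‖b₁‖+‖b₂‖) = 1.429973, sign → tz>0 ⇒ λ=+1.429973
r₁ = λ·B[:,0] = (+0.79180,-0.27842,+0.54362); r₂ = λ·B[:,1] = (+0.26859,+0.95810,+0.09950)
r₃ = r₁×r₂ = (-0.54855,+0.06723,+0.83341); SVD([r₁ r₂ r₃]) → R = UVᵀ:
  R  [+0.79180 +0.26859 -0.54855]
  R  [-0.27842 +0.95810 +0.06723]
  R  [+0.54362 +0.09950 +0.83341]
t = (-0.20808, +0.01018, +1.42997) m
tr R = 2.583317; θ = arccos((tr R − 1)/2) = 0.657277 rad = 37.659°
axis k = ((R−Rᵀ)₃₂, (R−Rᵀ)₁₃, (R−Rᵀ)₂₁) / (2 sinθ) = (+0.026413, -0.893812, -0.447663)
rvec = θ·k = (+0.017361, -0.587482, -0.294239)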